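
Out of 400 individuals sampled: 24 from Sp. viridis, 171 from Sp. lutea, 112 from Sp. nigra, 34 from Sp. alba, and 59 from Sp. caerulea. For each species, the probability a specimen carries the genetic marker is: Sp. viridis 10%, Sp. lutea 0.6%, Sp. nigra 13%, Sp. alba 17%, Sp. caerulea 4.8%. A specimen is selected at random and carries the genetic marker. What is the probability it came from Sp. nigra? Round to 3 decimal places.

0.547

By Bayes' rule, posterior ∝ prior × likelihood:
  Sp. viridis: 0.06 × 0.1 = 0.006
  Sp. lutea: 0.4275 × 0.006 = 0.002565
  Sp. nigra: 0.28 × 0.13 = 0.0364
  Sp. alba: 0.085 × 0.17 = 0.01445
  Sp. caerulea: 0.1475 × 0.048 = 0.00708
Total = 0.066495.
P(Sp. nigra | evidence) = 0.0364 / 0.066495 ≈ 0.547.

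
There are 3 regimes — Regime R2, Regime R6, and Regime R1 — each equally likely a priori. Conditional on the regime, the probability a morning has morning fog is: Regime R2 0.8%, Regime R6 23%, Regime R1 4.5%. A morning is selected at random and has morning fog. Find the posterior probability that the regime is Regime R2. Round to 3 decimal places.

With a uniform prior (1/3 each), posterior ∝ likelihood:
  Regime R2: 0.008
  Regime R6: 0.23
  Regime R1: 0.045
Normalizing constant = 0.283.
P(Regime R2 | evidence) = 0.008 / 0.283 ≈ 0.028.

0.028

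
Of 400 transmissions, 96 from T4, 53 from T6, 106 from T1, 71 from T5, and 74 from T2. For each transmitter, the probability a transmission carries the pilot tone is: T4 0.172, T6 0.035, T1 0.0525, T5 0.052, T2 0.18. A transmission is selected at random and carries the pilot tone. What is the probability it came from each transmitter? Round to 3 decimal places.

Unnormalized posteriors (prior × likelihood):
  T4: 0.24 × 0.172 = 0.04128
  T6: 0.1325 × 0.035 = 0.0046375
  T1: 0.265 × 0.0525 = 0.0139125
  T5: 0.1775 × 0.052 = 0.00923
  T2: 0.185 × 0.18 = 0.0333
Normalizing constant = 0.10236.
P(T4 | pilot) = 0.04128/0.10236 ≈ 0.403
P(T6 | pilot) = 0.0046375/0.10236 ≈ 0.045
P(T1 | pilot) = 0.0139125/0.10236 ≈ 0.136
P(T5 | pilot) = 0.00923/0.10236 ≈ 0.090
P(T2 | pilot) = 0.0333/0.10236 ≈ 0.325

T4 0.403, T6 0.045, T1 0.136, T5 0.090, T2 0.325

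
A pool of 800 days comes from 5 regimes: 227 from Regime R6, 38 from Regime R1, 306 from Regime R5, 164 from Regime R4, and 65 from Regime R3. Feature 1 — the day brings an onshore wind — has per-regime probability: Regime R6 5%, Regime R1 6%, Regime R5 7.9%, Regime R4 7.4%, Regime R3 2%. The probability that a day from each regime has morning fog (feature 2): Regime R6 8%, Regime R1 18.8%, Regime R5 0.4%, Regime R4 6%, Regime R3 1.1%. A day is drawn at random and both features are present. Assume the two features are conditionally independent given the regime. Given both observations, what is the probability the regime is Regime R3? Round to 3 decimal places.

By Bayes' rule, posterior ∝ prior × likelihood:
  Regime R6: 0.28375 × 0.05 × 0.08 = 0.001135
  Regime R1: 0.0475 × 0.06 × 0.188 = 0.0005358
  Regime R5: 0.3825 × 0.079 × 0.004 = 0.00012087
  Regime R4: 0.205 × 0.074 × 0.06 = 0.0009102
  Regime R3: 0.08125 × 0.02 × 0.011 = 0.000017875
Total = 0.002719745.
P(Regime R3 | evidence) = 0.000017875 / 0.002719745 ≈ 0.007.

0.007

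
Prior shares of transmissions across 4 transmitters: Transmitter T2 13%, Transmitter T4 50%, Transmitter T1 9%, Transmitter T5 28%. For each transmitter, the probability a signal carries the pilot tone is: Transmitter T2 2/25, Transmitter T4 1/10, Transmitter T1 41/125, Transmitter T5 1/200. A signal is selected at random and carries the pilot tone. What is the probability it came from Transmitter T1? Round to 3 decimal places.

0.323

Unnormalized posteriors (prior × likelihood):
  Transmitter T2: 0.13 × 0.08 = 0.0104
  Transmitter T4: 0.5 × 0.1 = 0.05
  Transmitter T1: 0.09 × 0.328 = 0.02952
  Transmitter T5: 0.28 × 0.005 = 0.0014
Normalizing constant = 0.09132.
P(Transmitter T1 | evidence) = 0.02952 / 0.09132 ≈ 0.323.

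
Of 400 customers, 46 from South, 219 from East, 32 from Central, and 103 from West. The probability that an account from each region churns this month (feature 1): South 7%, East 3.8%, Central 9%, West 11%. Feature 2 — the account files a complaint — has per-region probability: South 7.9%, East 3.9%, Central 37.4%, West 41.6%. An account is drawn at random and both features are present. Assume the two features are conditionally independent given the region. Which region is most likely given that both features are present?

Compute prior × likelihood for every hypothesis:
  South: 0.115 × 0.07 × 0.079 = 0.00063595
  East: 0.5475 × 0.038 × 0.039 = 0.000811395
  Central: 0.08 × 0.09 × 0.374 = 0.0026928
  West: 0.2575 × 0.11 × 0.416 = 0.0117832
Total = 0.015923345.
Largest term belongs to West, so West is most probable.

West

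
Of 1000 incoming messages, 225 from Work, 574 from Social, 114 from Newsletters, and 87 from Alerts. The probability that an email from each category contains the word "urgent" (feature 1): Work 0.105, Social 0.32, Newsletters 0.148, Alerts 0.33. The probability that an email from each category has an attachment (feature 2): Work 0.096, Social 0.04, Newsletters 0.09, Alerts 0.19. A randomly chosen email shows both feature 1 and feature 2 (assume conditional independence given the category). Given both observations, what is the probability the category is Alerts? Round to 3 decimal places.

By Bayes' rule, posterior ∝ prior × likelihood:
  Work: 0.225 × 0.105 × 0.096 = 0.002268
  Social: 0.574 × 0.32 × 0.04 = 0.0073472
  Newsletters: 0.114 × 0.148 × 0.09 = 0.00151848
  Alerts: 0.087 × 0.33 × 0.19 = 0.0054549
Sum = 0.01658858.
P(Alerts | evidence) = 0.0054549 / 0.01658858 ≈ 0.329.

0.329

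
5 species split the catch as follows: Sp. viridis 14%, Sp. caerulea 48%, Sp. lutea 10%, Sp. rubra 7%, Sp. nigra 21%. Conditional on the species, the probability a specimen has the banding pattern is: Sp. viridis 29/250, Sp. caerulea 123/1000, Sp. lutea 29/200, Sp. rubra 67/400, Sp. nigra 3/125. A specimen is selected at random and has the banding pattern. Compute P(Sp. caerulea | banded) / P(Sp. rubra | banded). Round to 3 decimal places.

Unnormalized posteriors (prior × likelihood):
  Sp. viridis: 0.14 × 0.116 = 0.01624
  Sp. caerulea: 0.48 × 0.123 = 0.05904
  Sp. lutea: 0.1 × 0.145 = 0.0145
  Sp. rubra: 0.07 × 0.1675 = 0.011725
  Sp. nigra: 0.21 × 0.024 = 0.00504
Sum = 0.106545.
The ratio is 0.05904 / 0.011725 (the normalizer cancels) = 5.035.

5.035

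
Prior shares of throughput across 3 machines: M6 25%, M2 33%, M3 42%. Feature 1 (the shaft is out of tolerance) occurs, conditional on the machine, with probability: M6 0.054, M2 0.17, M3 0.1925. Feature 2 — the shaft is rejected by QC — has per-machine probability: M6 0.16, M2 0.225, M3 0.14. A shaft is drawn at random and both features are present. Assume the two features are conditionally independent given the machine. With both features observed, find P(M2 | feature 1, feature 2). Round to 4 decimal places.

0.4836

Compute prior × likelihood for every hypothesis:
  M6: 0.25 × 0.054 × 0.16 = 0.00216
  M2: 0.33 × 0.17 × 0.225 = 0.0126225
  M3: 0.42 × 0.1925 × 0.14 = 0.011319
Normalizing constant = 0.0261015.
P(M2 | evidence) = 0.0126225 / 0.0261015 ≈ 0.4836.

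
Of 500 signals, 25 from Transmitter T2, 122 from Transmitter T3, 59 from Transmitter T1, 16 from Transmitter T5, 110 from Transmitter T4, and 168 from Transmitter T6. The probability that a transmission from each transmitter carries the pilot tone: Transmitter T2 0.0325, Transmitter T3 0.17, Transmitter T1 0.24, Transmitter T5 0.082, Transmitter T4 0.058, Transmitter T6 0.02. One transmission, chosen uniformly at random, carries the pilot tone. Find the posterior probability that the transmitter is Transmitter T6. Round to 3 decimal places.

Compute prior × likelihood for every hypothesis:
  Transmitter T2: 0.05 × 0.0325 = 0.001625
  Transmitter T3: 0.244 × 0.17 = 0.04148
  Transmitter T1: 0.118 × 0.24 = 0.02832
  Transmitter T5: 0.032 × 0.082 = 0.002624
  Transmitter T4: 0.22 × 0.058 = 0.01276
  Transmitter T6: 0.336 × 0.02 = 0.00672
Sum = 0.093529.
P(Transmitter T6 | evidence) = 0.00672 / 0.093529 ≈ 0.072.

0.072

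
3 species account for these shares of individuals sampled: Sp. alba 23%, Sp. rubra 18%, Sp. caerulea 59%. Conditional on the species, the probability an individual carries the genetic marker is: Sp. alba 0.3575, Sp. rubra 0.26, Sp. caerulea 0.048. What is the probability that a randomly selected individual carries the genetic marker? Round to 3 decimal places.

0.157

Unnormalized posteriors (prior × likelihood):
  Sp. alba: 0.23 × 0.3575 = 0.082225
  Sp. rubra: 0.18 × 0.26 = 0.0468
  Sp. caerulea: 0.59 × 0.048 = 0.02832
P(marker) = 0.082225 + 0.0468 + 0.02832 = 0.157345 → 0.157.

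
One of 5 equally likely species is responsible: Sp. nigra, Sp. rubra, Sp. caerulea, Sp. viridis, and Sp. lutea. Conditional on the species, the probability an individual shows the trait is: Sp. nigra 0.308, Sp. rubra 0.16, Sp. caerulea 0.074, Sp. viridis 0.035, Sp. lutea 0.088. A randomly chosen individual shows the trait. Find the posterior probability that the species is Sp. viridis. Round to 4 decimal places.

0.0526

With a uniform prior (1/5 each), posterior ∝ likelihood:
  Sp. nigra: 0.308
  Sp. rubra: 0.16
  Sp. caerulea: 0.074
  Sp. viridis: 0.035
  Sp. lutea: 0.088
Normalizing constant = 0.665.
P(Sp. viridis | evidence) = 0.035 / 0.665 ≈ 0.0526.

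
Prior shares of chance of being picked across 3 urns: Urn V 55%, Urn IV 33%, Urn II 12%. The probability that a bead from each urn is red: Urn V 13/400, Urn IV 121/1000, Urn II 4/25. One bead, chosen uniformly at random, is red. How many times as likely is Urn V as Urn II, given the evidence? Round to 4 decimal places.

By Bayes' rule, posterior ∝ prior × likelihood:
  Urn V: 0.55 × 0.0325 = 0.017875
  Urn IV: 0.33 × 0.121 = 0.03993
  Urn II: 0.12 × 0.16 = 0.0192
Normalizing constant = 0.077005.
The ratio is 0.017875 / 0.0192 (the normalizer cancels) = 0.9310.

0.9310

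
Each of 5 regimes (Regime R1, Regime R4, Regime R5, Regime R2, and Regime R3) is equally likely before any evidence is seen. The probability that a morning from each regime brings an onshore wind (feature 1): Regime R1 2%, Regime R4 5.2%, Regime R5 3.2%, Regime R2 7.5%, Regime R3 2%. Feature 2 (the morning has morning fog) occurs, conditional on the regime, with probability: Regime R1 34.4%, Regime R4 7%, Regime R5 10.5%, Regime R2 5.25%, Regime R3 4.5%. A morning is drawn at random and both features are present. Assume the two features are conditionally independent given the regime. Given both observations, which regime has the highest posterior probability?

Regime R1

With a uniform prior (1/5 each), posterior ∝ likelihood:
  Regime R1: 0.02 × 0.344 = 0.00688
  Regime R4: 0.052 × 0.07 = 0.00364
  Regime R5: 0.032 × 0.105 = 0.00336
  Regime R2: 0.075 × 0.0525 = 0.0039375
  Regime R3: 0.02 × 0.045 = 0.0009
Total = 0.0187175.
Largest term belongs to Regime R1, so Regime R1 is most probable.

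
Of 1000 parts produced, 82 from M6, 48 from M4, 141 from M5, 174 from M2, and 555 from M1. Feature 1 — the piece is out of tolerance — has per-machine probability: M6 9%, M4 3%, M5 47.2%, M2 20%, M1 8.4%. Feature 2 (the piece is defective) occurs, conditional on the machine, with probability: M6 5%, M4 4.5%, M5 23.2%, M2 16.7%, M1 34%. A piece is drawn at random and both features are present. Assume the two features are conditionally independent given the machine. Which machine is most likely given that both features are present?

Prior × likelihood for each hypothesis:
  M6: 0.082 × 0.09 × 0.05 = 0.000369
  M4: 0.048 × 0.03 × 0.045 = 0.0000648
  M5: 0.141 × 0.472 × 0.232 = 0.015440064
  M2: 0.174 × 0.2 × 0.167 = 0.0058116
  M1: 0.555 × 0.084 × 0.34 = 0.0158508
Sum = 0.037536264.
Largest term belongs to M1, so M1 is most probable.

M1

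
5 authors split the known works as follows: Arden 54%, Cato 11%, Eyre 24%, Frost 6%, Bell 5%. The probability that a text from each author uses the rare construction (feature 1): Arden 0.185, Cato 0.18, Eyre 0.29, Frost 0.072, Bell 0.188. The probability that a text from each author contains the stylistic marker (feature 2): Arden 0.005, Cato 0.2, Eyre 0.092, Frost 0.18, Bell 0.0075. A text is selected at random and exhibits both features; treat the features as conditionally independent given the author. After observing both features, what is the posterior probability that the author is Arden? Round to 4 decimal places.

0.0427

Prior × likelihood for each hypothesis:
  Arden: 0.54 × 0.185 × 0.005 = 0.0004995
  Cato: 0.11 × 0.18 × 0.2 = 0.00396
  Eyre: 0.24 × 0.29 × 0.092 = 0.0064032
  Frost: 0.06 × 0.072 × 0.18 = 0.0007776
  Bell: 0.05 × 0.188 × 0.0075 = 0.0000705
Total = 0.0117108.
P(Arden | evidence) = 0.0004995 / 0.0117108 ≈ 0.0427.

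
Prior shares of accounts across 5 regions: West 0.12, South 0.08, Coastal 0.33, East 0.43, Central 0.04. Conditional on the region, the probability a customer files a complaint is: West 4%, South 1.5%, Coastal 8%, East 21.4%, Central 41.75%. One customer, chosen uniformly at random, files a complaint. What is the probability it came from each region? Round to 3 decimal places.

West 0.034, South 0.009, Coastal 0.187, East 0.652, Central 0.118

Unnormalized posteriors (prior × likelihood):
  West: 0.12 × 0.04 = 0.0048
  South: 0.08 × 0.015 = 0.0012
  Coastal: 0.33 × 0.08 = 0.0264
  East: 0.43 × 0.214 = 0.09202
  Central: 0.04 × 0.4175 = 0.0167
Total = 0.14112.
P(West | complaint) = 0.0048/0.14112 ≈ 0.034
P(South | complaint) = 0.0012/0.14112 ≈ 0.009
P(Coastal | complaint) = 0.0264/0.14112 ≈ 0.187
P(East | complaint) = 0.09202/0.14112 ≈ 0.652
P(Central | complaint) = 0.0167/0.14112 ≈ 0.118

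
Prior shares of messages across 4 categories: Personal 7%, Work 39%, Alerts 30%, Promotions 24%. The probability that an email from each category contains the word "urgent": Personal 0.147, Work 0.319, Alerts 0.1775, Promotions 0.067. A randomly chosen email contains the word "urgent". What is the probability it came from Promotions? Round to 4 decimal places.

0.0788

Prior × likelihood for each hypothesis:
  Personal: 0.07 × 0.147 = 0.01029
  Work: 0.39 × 0.319 = 0.12441
  Alerts: 0.3 × 0.1775 = 0.05325
  Promotions: 0.24 × 0.067 = 0.01608
Total = 0.20403.
P(Promotions | evidence) = 0.01608 / 0.20403 ≈ 0.0788.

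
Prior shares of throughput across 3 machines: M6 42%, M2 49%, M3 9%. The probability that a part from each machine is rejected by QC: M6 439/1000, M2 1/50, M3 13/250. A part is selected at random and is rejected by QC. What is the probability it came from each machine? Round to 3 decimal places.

M6 0.927, M2 0.049, M3 0.024

Compute prior × likelihood for every hypothesis:
  M6: 0.42 × 0.439 = 0.18438
  M2: 0.49 × 0.02 = 0.0098
  M3: 0.09 × 0.052 = 0.00468
Sum = 0.19886.
P(M6 | rejected) = 0.18438/0.19886 ≈ 0.927
P(M2 | rejected) = 0.0098/0.19886 ≈ 0.049
P(M3 | rejected) = 0.00468/0.19886 ≈ 0.024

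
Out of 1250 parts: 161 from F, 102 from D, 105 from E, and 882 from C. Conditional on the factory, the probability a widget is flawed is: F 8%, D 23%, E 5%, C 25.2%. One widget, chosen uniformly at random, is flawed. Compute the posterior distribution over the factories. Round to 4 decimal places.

F 0.0488, D 0.0889, E 0.0199, C 0.8424

Unnormalized posteriors (prior × likelihood):
  F: 0.1288 × 0.08 = 0.010304
  D: 0.0816 × 0.23 = 0.018768
  E: 0.084 × 0.05 = 0.0042
  C: 0.7056 × 0.252 = 0.1778112
Normalizing constant = 0.2110832.
P(F | flawed) = 0.010304/0.2110832 ≈ 0.0488
P(D | flawed) = 0.018768/0.2110832 ≈ 0.0889
P(E | flawed) = 0.0042/0.2110832 ≈ 0.0199
P(C | flawed) = 0.1778112/0.2110832 ≈ 0.8424
(Check: 0.0488+0.0889+0.0199+0.8424 = 1.0000.)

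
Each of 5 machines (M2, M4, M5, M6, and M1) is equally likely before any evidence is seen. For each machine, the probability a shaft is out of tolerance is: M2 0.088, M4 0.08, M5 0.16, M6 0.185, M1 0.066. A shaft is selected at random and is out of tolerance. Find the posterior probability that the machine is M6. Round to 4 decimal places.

0.3195

With a uniform prior (1/5 each), posterior ∝ likelihood:
  M2: 0.088
  M4: 0.08
  M5: 0.16
  M6: 0.185
  M1: 0.066
Sum = 0.579.
P(M6 | evidence) = 0.185 / 0.579 ≈ 0.3195.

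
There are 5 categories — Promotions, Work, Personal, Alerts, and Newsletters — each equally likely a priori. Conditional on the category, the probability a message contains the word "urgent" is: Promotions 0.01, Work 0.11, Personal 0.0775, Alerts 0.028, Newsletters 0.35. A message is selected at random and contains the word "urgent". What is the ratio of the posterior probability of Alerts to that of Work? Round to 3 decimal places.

0.255

With a uniform prior (1/5 each), posterior ∝ likelihood:
  Promotions: 0.01
  Work: 0.11
  Personal: 0.0775
  Alerts: 0.028
  Newsletters: 0.35
Total = 0.5755.
The ratio is 0.028 / 0.11 (the normalizer cancels) = 0.255.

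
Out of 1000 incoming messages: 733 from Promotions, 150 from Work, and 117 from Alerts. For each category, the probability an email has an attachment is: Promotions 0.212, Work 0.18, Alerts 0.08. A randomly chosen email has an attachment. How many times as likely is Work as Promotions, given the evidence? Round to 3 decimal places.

0.174

Unnormalized posteriors (prior × likelihood):
  Promotions: 0.733 × 0.212 = 0.155396
  Work: 0.15 × 0.18 = 0.027
  Alerts: 0.117 × 0.08 = 0.00936
Sum = 0.191756.
The ratio is 0.027 / 0.155396 (the normalizer cancels) = 0.174.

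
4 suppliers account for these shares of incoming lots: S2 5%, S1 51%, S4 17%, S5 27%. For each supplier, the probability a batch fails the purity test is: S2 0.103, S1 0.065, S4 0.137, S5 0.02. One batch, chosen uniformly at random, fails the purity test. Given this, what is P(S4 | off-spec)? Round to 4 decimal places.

0.3477

Prior × likelihood for each hypothesis:
  S2: 0.05 × 0.103 = 0.00515
  S1: 0.51 × 0.065 = 0.03315
  S4: 0.17 × 0.137 = 0.02329
  S5: 0.27 × 0.02 = 0.0054
Total = 0.06699.
P(S4 | evidence) = 0.02329 / 0.06699 ≈ 0.3477.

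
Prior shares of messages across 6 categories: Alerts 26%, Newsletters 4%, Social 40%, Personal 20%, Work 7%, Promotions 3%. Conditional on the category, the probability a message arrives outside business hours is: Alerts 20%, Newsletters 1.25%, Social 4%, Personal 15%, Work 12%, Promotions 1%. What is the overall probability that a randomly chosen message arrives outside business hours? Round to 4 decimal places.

Compute prior × likelihood for every hypothesis:
  Alerts: 0.26 × 0.2 = 0.052
  Newsletters: 0.04 × 0.0125 = 0.0005
  Social: 0.4 × 0.04 = 0.016
  Personal: 0.2 × 0.15 = 0.03
  Work: 0.07 × 0.12 = 0.0084
  Promotions: 0.03 × 0.01 = 0.0003
P(off-hours) = 0.052 + 0.0005 + 0.016 + 0.03 + 0.0084 + 0.0003 = 0.1072 → 0.1072.

0.1072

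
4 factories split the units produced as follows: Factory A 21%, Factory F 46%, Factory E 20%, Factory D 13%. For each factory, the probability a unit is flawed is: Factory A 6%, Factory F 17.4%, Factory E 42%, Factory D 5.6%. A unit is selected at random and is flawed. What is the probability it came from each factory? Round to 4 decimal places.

Factory A 0.0685, Factory F 0.4352, Factory E 0.4567, Factory D 0.0396

Unnormalized posteriors (prior × likelihood):
  Factory A: 0.21 × 0.06 = 0.0126
  Factory F: 0.46 × 0.174 = 0.08004
  Factory E: 0.2 × 0.42 = 0.084
  Factory D: 0.13 × 0.056 = 0.00728
Normalizing constant = 0.18392.
P(Factory A | flawed) = 0.0126/0.18392 ≈ 0.0685
P(Factory F | flawed) = 0.08004/0.18392 ≈ 0.4352
P(Factory E | flawed) = 0.084/0.18392 ≈ 0.4567
P(Factory D | flawed) = 0.00728/0.18392 ≈ 0.0396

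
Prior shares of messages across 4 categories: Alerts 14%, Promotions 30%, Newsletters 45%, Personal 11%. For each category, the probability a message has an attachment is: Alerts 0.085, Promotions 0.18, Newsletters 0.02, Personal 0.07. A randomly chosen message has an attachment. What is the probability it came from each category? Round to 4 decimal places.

Alerts 0.1441, Promotions 0.6538, Newsletters 0.1090, Personal 0.0932

By Bayes' rule, posterior ∝ prior × likelihood:
  Alerts: 0.14 × 0.085 = 0.0119
  Promotions: 0.3 × 0.18 = 0.054
  Newsletters: 0.45 × 0.02 = 0.009
  Personal: 0.11 × 0.07 = 0.0077
Total = 0.0826.
P(Alerts | attachment) = 0.0119/0.0826 ≈ 0.1441
P(Promotions | attachment) = 0.054/0.0826 ≈ 0.6538
P(Newsletters | attachment) = 0.009/0.0826 ≈ 0.1090
P(Personal | attachment) = 0.0077/0.0826 ≈ 0.0932
(Check: 0.1441+0.6538+0.1090+0.0932 = 1.0001.)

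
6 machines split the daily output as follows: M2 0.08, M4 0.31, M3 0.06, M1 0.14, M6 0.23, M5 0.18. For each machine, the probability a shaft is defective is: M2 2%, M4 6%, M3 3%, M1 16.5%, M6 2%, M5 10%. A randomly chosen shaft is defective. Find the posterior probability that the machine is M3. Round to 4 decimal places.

By Bayes' rule, posterior ∝ prior × likelihood:
  M2: 0.08 × 0.02 = 0.0016
  M4: 0.31 × 0.06 = 0.0186
  M3: 0.06 × 0.03 = 0.0018
  M1: 0.14 × 0.165 = 0.0231
  M6: 0.23 × 0.02 = 0.0046
  M5: 0.18 × 0.1 = 0.018
Sum = 0.0677.
P(M3 | evidence) = 0.0018 / 0.0677 ≈ 0.0266.

0.0266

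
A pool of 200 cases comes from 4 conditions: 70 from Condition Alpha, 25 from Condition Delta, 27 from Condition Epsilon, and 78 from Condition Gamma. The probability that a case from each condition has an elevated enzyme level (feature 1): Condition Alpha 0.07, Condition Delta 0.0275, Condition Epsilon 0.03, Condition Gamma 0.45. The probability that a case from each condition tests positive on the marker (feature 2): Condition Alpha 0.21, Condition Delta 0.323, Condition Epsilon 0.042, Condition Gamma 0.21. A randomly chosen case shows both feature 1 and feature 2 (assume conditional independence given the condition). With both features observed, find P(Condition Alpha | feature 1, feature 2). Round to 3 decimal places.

0.119

By Bayes' rule, posterior ∝ prior × likelihood:
  Condition Alpha: 0.35 × 0.07 × 0.21 = 0.005145
  Condition Delta: 0.125 × 0.0275 × 0.323 = 0.0011103125
  Condition Epsilon: 0.135 × 0.03 × 0.042 = 0.0001701
  Condition Gamma: 0.39 × 0.45 × 0.21 = 0.036855
Total = 0.0432804125.
P(Condition Alpha | evidence) = 0.005145 / 0.0432804125 ≈ 0.119.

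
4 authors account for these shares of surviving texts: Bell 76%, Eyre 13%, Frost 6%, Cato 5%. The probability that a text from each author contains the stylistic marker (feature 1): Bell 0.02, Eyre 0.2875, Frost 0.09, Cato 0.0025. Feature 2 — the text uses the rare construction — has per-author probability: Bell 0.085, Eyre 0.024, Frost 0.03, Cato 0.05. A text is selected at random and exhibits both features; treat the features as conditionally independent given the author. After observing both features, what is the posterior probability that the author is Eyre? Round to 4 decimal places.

0.3805

Prior × likelihood for each hypothesis:
  Bell: 0.76 × 0.02 × 0.085 = 0.001292
  Eyre: 0.13 × 0.2875 × 0.024 = 0.000897
  Frost: 0.06 × 0.09 × 0.03 = 0.000162
  Cato: 0.05 × 0.0025 × 0.05 = 0.00000625
Sum = 0.00235725.
P(Eyre | evidence) = 0.000897 / 0.00235725 ≈ 0.3805.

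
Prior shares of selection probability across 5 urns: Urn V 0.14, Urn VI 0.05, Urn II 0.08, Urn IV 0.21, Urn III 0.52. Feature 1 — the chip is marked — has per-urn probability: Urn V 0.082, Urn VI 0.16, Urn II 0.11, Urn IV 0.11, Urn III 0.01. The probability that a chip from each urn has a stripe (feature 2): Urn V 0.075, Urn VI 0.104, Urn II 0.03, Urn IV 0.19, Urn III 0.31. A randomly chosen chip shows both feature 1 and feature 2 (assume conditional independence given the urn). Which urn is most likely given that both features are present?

Urn IV

Unnormalized posteriors (prior × likelihood):
  Urn V: 0.14 × 0.082 × 0.075 = 0.000861
  Urn VI: 0.05 × 0.16 × 0.104 = 0.000832
  Urn II: 0.08 × 0.11 × 0.03 = 0.000264
  Urn IV: 0.21 × 0.11 × 0.19 = 0.004389
  Urn III: 0.52 × 0.01 × 0.31 = 0.001612
Total = 0.007958.
Largest term belongs to Urn IV, so Urn IV is most probable.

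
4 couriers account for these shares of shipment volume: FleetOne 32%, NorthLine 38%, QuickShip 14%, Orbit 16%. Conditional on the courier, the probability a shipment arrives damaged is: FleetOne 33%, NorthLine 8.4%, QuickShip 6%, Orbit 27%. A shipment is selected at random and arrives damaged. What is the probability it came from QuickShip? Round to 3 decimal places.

Prior × likelihood for each hypothesis:
  FleetOne: 0.32 × 0.33 = 0.1056
  NorthLine: 0.38 × 0.084 = 0.03192
  QuickShip: 0.14 × 0.06 = 0.0084
  Orbit: 0.16 × 0.27 = 0.0432
Normalizing constant = 0.18912.
P(QuickShip | evidence) = 0.0084 / 0.18912 ≈ 0.044.

0.044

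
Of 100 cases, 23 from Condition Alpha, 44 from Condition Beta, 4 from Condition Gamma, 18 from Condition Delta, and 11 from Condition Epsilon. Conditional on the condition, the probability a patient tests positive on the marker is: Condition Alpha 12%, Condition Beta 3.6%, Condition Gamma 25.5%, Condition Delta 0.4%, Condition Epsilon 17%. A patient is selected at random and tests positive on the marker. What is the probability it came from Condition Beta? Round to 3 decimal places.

Prior × likelihood for each hypothesis:
  Condition Alpha: 0.23 × 0.12 = 0.0276
  Condition Beta: 0.44 × 0.036 = 0.01584
  Condition Gamma: 0.04 × 0.255 = 0.0102
  Condition Delta: 0.18 × 0.004 = 0.00072
  Condition Epsilon: 0.11 × 0.17 = 0.0187
Normalizing constant = 0.07306.
P(Condition Beta | evidence) = 0.01584 / 0.07306 ≈ 0.217.

0.217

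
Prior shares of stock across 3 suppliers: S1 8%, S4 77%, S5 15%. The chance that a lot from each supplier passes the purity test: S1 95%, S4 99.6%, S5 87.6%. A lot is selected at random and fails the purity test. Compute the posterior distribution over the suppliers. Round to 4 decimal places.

Taking complements, P(off-spec | each) = S1 0.05, S4 0.004, S5 0.124.
Unnormalized posteriors (prior × likelihood):
  S1: 0.08 × 0.05 = 0.004
  S4: 0.77 × 0.004 = 0.00308
  S5: 0.15 × 0.124 = 0.0186
Normalizing constant = 0.02568.
P(S1 | off-spec) = 0.004/0.02568 ≈ 0.1558
P(S4 | off-spec) = 0.00308/0.02568 ≈ 0.1199
P(S5 | off-spec) = 0.0186/0.02568 ≈ 0.7243
(Check: 0.1558+0.1199+0.7243 = 1.0000.)

S1 0.1558, S4 0.1199, S5 0.7243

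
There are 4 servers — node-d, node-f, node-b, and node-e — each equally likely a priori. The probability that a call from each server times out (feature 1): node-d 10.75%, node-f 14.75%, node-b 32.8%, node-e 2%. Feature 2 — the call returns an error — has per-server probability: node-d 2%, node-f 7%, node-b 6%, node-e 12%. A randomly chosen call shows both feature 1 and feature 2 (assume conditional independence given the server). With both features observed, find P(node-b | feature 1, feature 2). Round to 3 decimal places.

Since the prior is uniform, the posterior is proportional to the likelihood:
  node-d: 0.1075 × 0.02 = 0.00215
  node-f: 0.1475 × 0.07 = 0.010325
  node-b: 0.328 × 0.06 = 0.01968
  node-e: 0.02 × 0.12 = 0.0024
Normalizing constant = 0.034555.
P(node-b | evidence) = 0.01968 / 0.034555 ≈ 0.570.

0.570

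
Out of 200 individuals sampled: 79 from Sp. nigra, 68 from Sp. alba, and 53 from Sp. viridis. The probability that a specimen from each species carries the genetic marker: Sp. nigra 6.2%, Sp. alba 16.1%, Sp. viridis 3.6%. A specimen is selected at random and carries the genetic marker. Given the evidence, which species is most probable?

Sp. alba

Prior × likelihood for each hypothesis:
  Sp. nigra: 0.395 × 0.062 = 0.02449
  Sp. alba: 0.34 × 0.161 = 0.05474
  Sp. viridis: 0.265 × 0.036 = 0.00954
Sum = 0.08877.
Largest term belongs to Sp. alba, so Sp. alba is most probable.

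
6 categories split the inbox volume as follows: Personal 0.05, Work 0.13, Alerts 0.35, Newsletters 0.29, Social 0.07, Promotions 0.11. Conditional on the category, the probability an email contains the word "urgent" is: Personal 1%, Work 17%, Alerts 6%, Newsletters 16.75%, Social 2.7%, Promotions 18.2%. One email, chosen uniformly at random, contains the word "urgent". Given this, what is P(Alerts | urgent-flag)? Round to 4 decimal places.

0.1841

Unnormalized posteriors (prior × likelihood):
  Personal: 0.05 × 0.01 = 0.0005
  Work: 0.13 × 0.17 = 0.0221
  Alerts: 0.35 × 0.06 = 0.021
  Newsletters: 0.29 × 0.1675 = 0.048575
  Social: 0.07 × 0.027 = 0.00189
  Promotions: 0.11 × 0.182 = 0.02002
Normalizing constant = 0.114085.
P(Alerts | evidence) = 0.021 / 0.114085 ≈ 0.1841.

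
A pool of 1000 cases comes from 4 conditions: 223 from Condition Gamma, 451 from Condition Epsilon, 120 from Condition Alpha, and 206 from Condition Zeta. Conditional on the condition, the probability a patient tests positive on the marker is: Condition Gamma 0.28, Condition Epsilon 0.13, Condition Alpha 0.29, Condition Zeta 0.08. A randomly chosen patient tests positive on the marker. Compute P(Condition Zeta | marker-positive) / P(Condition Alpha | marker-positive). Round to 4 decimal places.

Unnormalized posteriors (prior × likelihood):
  Condition Gamma: 0.223 × 0.28 = 0.06244
  Condition Epsilon: 0.451 × 0.13 = 0.05863
  Condition Alpha: 0.12 × 0.29 = 0.0348
  Condition Zeta: 0.206 × 0.08 = 0.01648
Total = 0.17235.
The ratio is 0.01648 / 0.0348 (the normalizer cancels) = 0.4736.

0.4736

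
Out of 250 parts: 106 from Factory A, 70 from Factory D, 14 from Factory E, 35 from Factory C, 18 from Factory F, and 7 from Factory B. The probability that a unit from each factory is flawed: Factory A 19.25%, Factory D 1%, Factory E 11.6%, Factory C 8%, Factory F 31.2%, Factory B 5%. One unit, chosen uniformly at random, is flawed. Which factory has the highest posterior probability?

Factory A

Prior × likelihood for each hypothesis:
  Factory A: 0.424 × 0.1925 = 0.08162
  Factory D: 0.28 × 0.01 = 0.0028
  Factory E: 0.056 × 0.116 = 0.006496
  Factory C: 0.14 × 0.08 = 0.0112
  Factory F: 0.072 × 0.312 = 0.022464
  Factory B: 0.028 × 0.05 = 0.0014
Normalizing constant = 0.12598.
Largest term belongs to Factory A, so Factory A is most probable.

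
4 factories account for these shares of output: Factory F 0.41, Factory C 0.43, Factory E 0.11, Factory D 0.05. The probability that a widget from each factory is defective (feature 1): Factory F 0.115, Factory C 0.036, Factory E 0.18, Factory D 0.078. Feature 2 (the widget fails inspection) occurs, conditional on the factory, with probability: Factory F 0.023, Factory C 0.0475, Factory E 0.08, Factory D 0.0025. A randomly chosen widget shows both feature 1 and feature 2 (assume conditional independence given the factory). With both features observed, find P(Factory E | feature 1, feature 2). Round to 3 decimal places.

Unnormalized posteriors (prior × likelihood):
  Factory F: 0.41 × 0.115 × 0.023 = 0.00108445
  Factory C: 0.43 × 0.036 × 0.0475 = 0.0007353
  Factory E: 0.11 × 0.18 × 0.08 = 0.001584
  Factory D: 0.05 × 0.078 × 0.0025 = 0.00000975
Total = 0.0034135.
P(Factory E | evidence) = 0.001584 / 0.0034135 ≈ 0.464.

0.464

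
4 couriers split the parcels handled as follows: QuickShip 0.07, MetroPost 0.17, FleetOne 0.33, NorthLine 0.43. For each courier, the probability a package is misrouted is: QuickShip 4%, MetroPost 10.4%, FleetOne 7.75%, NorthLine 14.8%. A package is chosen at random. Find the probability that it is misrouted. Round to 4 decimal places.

0.1097

Prior × likelihood for each hypothesis:
  QuickShip: 0.07 × 0.04 = 0.0028
  MetroPost: 0.17 × 0.104 = 0.01768
  FleetOne: 0.33 × 0.0775 = 0.025575
  NorthLine: 0.43 × 0.148 = 0.06364
P(misrouted) = 0.0028 + 0.01768 + 0.025575 + 0.06364 = 0.109695 → 0.1097.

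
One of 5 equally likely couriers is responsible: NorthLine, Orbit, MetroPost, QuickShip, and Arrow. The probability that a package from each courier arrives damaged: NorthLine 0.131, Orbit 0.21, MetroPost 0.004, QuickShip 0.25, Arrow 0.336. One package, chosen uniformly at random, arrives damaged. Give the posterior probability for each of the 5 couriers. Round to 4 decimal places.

NorthLine 0.1407, Orbit 0.2256, MetroPost 0.0043, QuickShip 0.2685, Arrow 0.3609

Since the prior is uniform, the posterior is proportional to the likelihood:
  NorthLine: 0.131
  Orbit: 0.21
  MetroPost: 0.004
  QuickShip: 0.25
  Arrow: 0.336
Normalizing constant = 0.931.
P(NorthLine | damaged) = 0.131/0.931 ≈ 0.1407
P(Orbit | damaged) = 0.21/0.931 ≈ 0.2256
P(MetroPost | damaged) = 0.004/0.931 ≈ 0.0043
P(QuickShip | damaged) = 0.25/0.931 ≈ 0.2685
P(Arrow | damaged) = 0.336/0.931 ≈ 0.3609
(Check: 0.1407+0.2256+0.0043+0.2685+0.3609 = 1.0000.)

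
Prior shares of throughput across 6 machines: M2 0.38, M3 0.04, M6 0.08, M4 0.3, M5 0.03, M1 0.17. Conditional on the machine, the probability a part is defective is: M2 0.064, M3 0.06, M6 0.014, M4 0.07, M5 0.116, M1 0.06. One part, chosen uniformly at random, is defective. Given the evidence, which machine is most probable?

M2

Unnormalized posteriors (prior × likelihood):
  M2: 0.38 × 0.064 = 0.02432
  M3: 0.04 × 0.06 = 0.0024
  M6: 0.08 × 0.014 = 0.00112
  M4: 0.3 × 0.07 = 0.021
  M5: 0.03 × 0.116 = 0.00348
  M1: 0.17 × 0.06 = 0.0102
Total = 0.06252.
Largest term belongs to M2, so M2 is most probable.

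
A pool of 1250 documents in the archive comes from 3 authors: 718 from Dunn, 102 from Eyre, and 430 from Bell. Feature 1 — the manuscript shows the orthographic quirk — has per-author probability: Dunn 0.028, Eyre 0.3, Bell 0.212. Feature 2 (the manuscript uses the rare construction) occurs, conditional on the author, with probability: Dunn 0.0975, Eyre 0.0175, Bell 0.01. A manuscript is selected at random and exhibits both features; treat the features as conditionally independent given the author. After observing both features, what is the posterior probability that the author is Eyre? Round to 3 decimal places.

Prior × likelihood for each hypothesis:
  Dunn: 0.5744 × 0.028 × 0.0975 = 0.001568112
  Eyre: 0.0816 × 0.3 × 0.0175 = 0.0004284
  Bell: 0.344 × 0.212 × 0.01 = 0.00072928
Sum = 0.002725792.
P(Eyre | evidence) = 0.0004284 / 0.002725792 ≈ 0.157.

0.157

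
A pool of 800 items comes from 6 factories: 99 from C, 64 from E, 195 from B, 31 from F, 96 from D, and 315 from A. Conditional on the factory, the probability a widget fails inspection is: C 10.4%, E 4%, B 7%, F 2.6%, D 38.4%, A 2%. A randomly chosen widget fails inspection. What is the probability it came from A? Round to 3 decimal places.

Unnormalized posteriors (prior × likelihood):
  C: 0.12375 × 0.104 = 0.01287
  E: 0.08 × 0.04 = 0.0032
  B: 0.24375 × 0.07 = 0.0170625
  F: 0.03875 × 0.026 = 0.0010075
  D: 0.12 × 0.384 = 0.04608
  A: 0.39375 × 0.02 = 0.007875
Total = 0.088095.
P(A | evidence) = 0.007875 / 0.088095 ≈ 0.089.

0.089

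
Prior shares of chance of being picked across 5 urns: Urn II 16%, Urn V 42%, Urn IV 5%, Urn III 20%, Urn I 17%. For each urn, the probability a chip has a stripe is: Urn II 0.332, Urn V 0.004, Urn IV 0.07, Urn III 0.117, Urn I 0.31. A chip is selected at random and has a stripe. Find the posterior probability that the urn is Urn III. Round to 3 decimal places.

0.174

Prior × likelihood for each hypothesis:
  Urn II: 0.16 × 0.332 = 0.05312
  Urn V: 0.42 × 0.004 = 0.00168
  Urn IV: 0.05 × 0.07 = 0.0035
  Urn III: 0.2 × 0.117 = 0.0234
  Urn I: 0.17 × 0.31 = 0.0527
Normalizing constant = 0.1344.
P(Urn III | evidence) = 0.0234 / 0.1344 ≈ 0.174.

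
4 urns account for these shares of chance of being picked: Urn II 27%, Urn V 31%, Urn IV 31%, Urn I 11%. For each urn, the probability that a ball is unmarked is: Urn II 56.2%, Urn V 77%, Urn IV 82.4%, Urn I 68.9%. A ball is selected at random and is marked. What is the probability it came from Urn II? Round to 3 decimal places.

0.425

Taking complements, P(marked | each) = Urn II 0.438, Urn V 0.23, Urn IV 0.176, Urn I 0.311.
Compute prior × likelihood for every hypothesis:
  Urn II: 0.27 × 0.438 = 0.11826
  Urn V: 0.31 × 0.23 = 0.0713
  Urn IV: 0.31 × 0.176 = 0.05456
  Urn I: 0.11 × 0.311 = 0.03421
Total = 0.27833.
P(Urn II | evidence) = 0.11826 / 0.27833 ≈ 0.425.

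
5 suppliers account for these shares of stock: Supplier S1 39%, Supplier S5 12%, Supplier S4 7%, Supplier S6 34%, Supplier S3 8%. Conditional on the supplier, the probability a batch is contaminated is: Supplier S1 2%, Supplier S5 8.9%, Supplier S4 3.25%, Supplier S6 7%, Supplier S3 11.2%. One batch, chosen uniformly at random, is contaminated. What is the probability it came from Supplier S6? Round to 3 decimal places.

0.445

Compute prior × likelihood for every hypothesis:
  Supplier S1: 0.39 × 0.02 = 0.0078
  Supplier S5: 0.12 × 0.089 = 0.01068
  Supplier S4: 0.07 × 0.0325 = 0.002275
  Supplier S6: 0.34 × 0.07 = 0.0238
  Supplier S3: 0.08 × 0.112 = 0.00896
Normalizing constant = 0.053515.
P(Supplier S6 | evidence) = 0.0238 / 0.053515 ≈ 0.445.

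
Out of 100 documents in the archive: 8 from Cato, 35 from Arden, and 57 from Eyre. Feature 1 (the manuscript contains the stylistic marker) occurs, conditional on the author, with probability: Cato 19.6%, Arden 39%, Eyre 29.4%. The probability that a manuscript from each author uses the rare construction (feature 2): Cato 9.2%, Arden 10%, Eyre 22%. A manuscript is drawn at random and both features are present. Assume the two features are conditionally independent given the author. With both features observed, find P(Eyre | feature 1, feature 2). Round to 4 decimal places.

Prior × likelihood for each hypothesis:
  Cato: 0.08 × 0.196 × 0.092 = 0.00144256
  Arden: 0.35 × 0.39 × 0.1 = 0.01365
  Eyre: 0.57 × 0.294 × 0.22 = 0.0368676
Total = 0.05196016.
P(Eyre | evidence) = 0.0368676 / 0.05196016 ≈ 0.7095.

0.7095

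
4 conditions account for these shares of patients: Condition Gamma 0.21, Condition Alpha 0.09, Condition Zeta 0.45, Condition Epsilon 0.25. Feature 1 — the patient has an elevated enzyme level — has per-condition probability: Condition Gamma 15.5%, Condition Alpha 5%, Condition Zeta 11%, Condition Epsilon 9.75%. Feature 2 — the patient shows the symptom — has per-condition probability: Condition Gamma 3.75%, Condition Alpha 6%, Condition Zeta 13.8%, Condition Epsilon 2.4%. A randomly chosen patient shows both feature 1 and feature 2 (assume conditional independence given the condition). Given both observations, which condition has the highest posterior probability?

Prior × likelihood for each hypothesis:
  Condition Gamma: 0.21 × 0.155 × 0.0375 = 0.001220625
  Condition Alpha: 0.09 × 0.05 × 0.06 = 0.00027
  Condition Zeta: 0.45 × 0.11 × 0.138 = 0.006831
  Condition Epsilon: 0.25 × 0.0975 × 0.024 = 0.000585
Normalizing constant = 0.008906625.
Largest term belongs to Condition Zeta, so Condition Zeta is most probable.

Condition Zeta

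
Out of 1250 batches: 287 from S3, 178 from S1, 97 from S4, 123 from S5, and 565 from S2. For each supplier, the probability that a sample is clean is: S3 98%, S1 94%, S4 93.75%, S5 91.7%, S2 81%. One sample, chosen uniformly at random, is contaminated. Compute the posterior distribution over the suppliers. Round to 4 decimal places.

Taking complements, P(contaminated | each) = S3 0.02, S1 0.06, S4 0.0625, S5 0.083, S2 0.19.
By Bayes' rule, posterior ∝ prior × likelihood:
  S3: 0.2296 × 0.02 = 0.004592
  S1: 0.1424 × 0.06 = 0.008544
  S4: 0.0776 × 0.0625 = 0.00485
  S5: 0.0984 × 0.083 = 0.0081672
  S2: 0.452 × 0.19 = 0.08588
Total = 0.1120332.
P(S3 | contaminated) = 0.004592/0.1120332 ≈ 0.0410
P(S1 | contaminated) = 0.008544/0.1120332 ≈ 0.0763
P(S4 | contaminated) = 0.00485/0.1120332 ≈ 0.0433
P(S5 | contaminated) = 0.0081672/0.1120332 ≈ 0.0729
P(S2 | contaminated) = 0.08588/0.1120332 ≈ 0.7666
(Check: 0.0410+0.0763+0.0433+0.0729+0.7666 = 1.0001.)

S3 0.0410, S1 0.0763, S4 0.0433, S5 0.0729, S2 0.7666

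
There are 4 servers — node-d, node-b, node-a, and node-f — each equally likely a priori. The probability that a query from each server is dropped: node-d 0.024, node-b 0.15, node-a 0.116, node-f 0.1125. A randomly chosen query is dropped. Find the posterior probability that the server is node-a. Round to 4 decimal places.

Since the prior is uniform, the posterior is proportional to the likelihood:
  node-d: 0.024
  node-b: 0.15
  node-a: 0.116
  node-f: 0.1125
Sum = 0.4025.
P(node-a | evidence) = 0.116 / 0.4025 ≈ 0.2882.

0.2882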